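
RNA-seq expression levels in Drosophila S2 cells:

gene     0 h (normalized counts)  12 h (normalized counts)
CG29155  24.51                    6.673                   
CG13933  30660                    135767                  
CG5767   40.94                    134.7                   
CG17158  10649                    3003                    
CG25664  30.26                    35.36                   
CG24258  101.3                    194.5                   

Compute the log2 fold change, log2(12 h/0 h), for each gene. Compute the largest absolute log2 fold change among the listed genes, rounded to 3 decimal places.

log2(6.673/24.51) = -1.877  (CG29155)
log2(135767/30660) = 2.147  (CG13933)
log2(134.7/40.94) = 1.718  (CG5767)
log2(3003/10649) = -1.826  (CG17158)
log2(35.36/30.26) = 0.225  (CG25664)
log2(194.5/101.3) = 0.941  (CG24258)
The largest magnitude belongs to CG13933.

2.147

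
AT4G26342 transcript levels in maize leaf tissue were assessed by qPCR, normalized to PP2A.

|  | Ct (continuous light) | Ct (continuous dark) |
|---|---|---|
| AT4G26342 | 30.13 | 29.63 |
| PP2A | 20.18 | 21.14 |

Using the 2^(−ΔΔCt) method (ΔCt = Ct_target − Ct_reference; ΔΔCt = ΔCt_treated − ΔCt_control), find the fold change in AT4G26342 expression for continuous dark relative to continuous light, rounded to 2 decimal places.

2.75

ΔCt(continuous light) = 30.130 − 20.180 = 9.950
ΔCt(continuous dark) = 29.630 − 21.140 = 8.490
ΔΔCt = 8.490 − 9.950 = -1.460
Fold change = 2^(−(-1.460)) = 2^1.460 = 2.751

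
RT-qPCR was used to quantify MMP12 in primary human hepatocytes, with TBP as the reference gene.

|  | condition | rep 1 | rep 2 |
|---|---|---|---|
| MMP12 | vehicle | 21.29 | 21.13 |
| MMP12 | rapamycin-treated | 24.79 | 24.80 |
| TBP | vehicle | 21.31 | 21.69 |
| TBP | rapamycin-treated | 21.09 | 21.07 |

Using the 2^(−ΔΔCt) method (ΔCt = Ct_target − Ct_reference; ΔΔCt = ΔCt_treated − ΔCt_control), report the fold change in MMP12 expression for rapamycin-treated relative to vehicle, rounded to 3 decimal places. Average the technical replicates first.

Mean Ct: MMP12 vehicle 21.210; MMP12 rapamycin-treated 24.795; TBP vehicle 21.500; TBP rapamycin-treated 21.080
ΔCt(vehicle) = 21.210 − 21.500 = -0.290
ΔCt(rapamycin-treated) = 24.795 − 21.080 = 3.715
ΔΔCt = 3.715 − (-0.290) = 4.005
Fold change = 2^(−4.005) = 0.0623

0.062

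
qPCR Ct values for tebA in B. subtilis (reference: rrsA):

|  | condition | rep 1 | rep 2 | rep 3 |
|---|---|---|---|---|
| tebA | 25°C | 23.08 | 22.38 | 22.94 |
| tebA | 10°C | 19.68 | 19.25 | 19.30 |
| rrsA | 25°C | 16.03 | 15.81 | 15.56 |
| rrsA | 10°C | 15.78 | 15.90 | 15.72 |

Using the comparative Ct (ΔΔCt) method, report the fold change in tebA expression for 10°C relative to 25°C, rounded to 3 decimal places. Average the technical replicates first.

10.483

Mean Ct: tebA 25°C 22.800; tebA 10°C 19.410; rrsA 25°C 15.800; rrsA 10°C 15.800
ΔCt(25°C) = 22.800 − 15.800 = 7.000
ΔCt(10°C) = 19.410 − 15.800 = 3.610
ΔΔCt = 3.610 − 7.000 = -3.390
Fold change = 2^(−(-3.390)) = 2^3.390 = 10.4831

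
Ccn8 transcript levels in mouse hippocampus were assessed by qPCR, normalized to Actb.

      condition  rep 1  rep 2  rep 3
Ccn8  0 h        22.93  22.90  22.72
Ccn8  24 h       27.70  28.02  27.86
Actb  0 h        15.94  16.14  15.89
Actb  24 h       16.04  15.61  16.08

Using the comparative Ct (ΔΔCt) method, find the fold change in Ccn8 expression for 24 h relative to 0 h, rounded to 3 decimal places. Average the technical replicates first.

0.029

Mean Ct: Ccn8 0 h 22.850; Ccn8 24 h 27.860; Actb 0 h 15.990; Actb 24 h 15.910
ΔCt(0 h) = 22.850 − 15.990 = 6.860
ΔCt(24 h) = 27.860 − 15.910 = 11.950
ΔΔCt = 11.950 − 6.860 = 5.090
Fold change = 2^(−5.090) = 0.0294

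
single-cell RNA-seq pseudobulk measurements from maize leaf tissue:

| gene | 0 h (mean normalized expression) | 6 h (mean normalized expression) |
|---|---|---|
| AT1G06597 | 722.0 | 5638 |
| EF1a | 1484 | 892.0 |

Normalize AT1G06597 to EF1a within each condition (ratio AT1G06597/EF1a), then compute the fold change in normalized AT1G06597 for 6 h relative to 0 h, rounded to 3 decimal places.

AT1G06597/EF1a (0 h) = 722.0 / 1484 = 0.48652
AT1G06597/EF1a (6 h) = 5638 / 892.0 = 6.3206
Fold change = 6.3206 / 0.48652 = 12.9914

12.991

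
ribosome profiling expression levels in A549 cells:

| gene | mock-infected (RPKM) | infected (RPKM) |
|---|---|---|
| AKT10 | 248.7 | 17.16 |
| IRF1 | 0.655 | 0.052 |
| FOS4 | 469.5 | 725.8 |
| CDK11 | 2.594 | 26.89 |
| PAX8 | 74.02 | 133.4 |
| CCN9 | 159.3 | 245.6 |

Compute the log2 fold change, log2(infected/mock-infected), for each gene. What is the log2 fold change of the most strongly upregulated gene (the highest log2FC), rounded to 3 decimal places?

log2(17.16/248.7) = -3.857  (AKT10)
log2(0.052/0.655) = -3.655  (IRF1)
log2(725.8/469.5) = 0.628  (FOS4)
log2(26.89/2.594) = 3.374  (CDK11)
log2(133.4/74.02) = 0.850  (PAX8)
log2(245.6/159.3) = 0.625  (CCN9)
CDK11 is most strongly upregulated.

3.374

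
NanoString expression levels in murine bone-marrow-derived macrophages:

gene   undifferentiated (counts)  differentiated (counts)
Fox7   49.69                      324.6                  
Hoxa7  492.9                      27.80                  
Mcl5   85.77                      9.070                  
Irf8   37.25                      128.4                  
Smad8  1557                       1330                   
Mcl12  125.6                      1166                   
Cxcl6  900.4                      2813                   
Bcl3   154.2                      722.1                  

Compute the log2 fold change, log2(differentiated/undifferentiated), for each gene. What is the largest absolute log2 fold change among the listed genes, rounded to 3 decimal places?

4.148

log2(324.6/49.69) = 2.708  (Fox7)
log2(27.80/492.9) = -4.148  (Hoxa7)
log2(9.070/85.77) = -3.241  (Mcl5)
log2(128.4/37.25) = 1.785  (Irf8)
log2(1330/1557) = -0.227  (Smad8)
log2(1166/125.6) = 3.215  (Mcl12)
log2(2813/900.4) = 1.643  (Cxcl6)
log2(722.1/154.2) = 2.227  (Bcl3)
The largest magnitude belongs to Hoxa7.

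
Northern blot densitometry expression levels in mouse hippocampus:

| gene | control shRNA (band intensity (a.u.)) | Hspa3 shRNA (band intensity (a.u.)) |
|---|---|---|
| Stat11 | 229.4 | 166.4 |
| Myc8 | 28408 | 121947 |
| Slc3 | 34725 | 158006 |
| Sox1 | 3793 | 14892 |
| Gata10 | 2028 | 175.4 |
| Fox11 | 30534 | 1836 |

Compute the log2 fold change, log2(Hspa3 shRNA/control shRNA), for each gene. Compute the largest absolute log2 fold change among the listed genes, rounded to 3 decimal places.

log2(166.4/229.4) = -0.463  (Stat11)
log2(121947/28408) = 2.102  (Myc8)
log2(158006/34725) = 2.186  (Slc3)
log2(14892/3793) = 1.973  (Sox1)
log2(175.4/2028) = -3.531  (Gata10)
log2(1836/30534) = -4.056  (Fox11)
The largest magnitude belongs to Fox11.

4.056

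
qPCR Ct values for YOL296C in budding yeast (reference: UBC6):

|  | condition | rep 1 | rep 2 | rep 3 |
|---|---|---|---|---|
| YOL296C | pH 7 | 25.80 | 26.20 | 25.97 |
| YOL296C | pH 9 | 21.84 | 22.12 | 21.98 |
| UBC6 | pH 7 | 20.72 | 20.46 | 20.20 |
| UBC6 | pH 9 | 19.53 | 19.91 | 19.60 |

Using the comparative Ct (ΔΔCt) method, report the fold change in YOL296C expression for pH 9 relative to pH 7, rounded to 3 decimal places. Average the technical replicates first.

9.383

Mean Ct: YOL296C pH 7 25.990; YOL296C pH 9 21.980; UBC6 pH 7 20.460; UBC6 pH 9 19.680
ΔCt(pH 7) = 25.990 − 20.460 = 5.530
ΔCt(pH 9) = 21.980 − 19.680 = 2.300
ΔΔCt = 2.300 − 5.530 = -3.230
Fold change = 2^(−(-3.230)) = 2^3.230 = 9.3827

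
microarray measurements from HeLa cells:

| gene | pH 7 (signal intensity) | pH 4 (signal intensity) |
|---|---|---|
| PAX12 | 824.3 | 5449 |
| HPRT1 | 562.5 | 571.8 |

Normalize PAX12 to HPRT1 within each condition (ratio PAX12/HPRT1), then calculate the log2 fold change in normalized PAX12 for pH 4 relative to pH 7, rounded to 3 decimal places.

2.701

PAX12/HPRT1 (pH 7) = 824.3 / 562.5 = 1.4654
PAX12/HPRT1 (pH 4) = 5449 / 571.8 = 9.5296
Fold change = 9.5296 / 1.4654 = 6.5029
log2(6.5029) = 2.7011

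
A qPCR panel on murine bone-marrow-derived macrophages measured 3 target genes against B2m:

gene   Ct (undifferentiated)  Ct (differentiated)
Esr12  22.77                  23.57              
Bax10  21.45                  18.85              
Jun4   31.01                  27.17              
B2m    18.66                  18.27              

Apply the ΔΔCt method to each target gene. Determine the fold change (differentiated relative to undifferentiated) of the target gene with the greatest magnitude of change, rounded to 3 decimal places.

10.928

Esr12: ΔΔCt = (23.57−18.27) − (22.77−18.66) = 5.30 − 4.11 = 1.19; fold change = 2^-1.19 = 0.438
Bax10: ΔΔCt = (18.85−18.27) − (21.45−18.66) = 0.58 − 2.79 = -2.21; fold change = 2^2.21 = 4.627
Jun4: ΔΔCt = (27.17−18.27) − (31.01−18.66) = 8.90 − 12.35 = -3.45; fold change = 2^3.45 = 10.928
Jun4 has the largest |ΔΔCt| = 3.45.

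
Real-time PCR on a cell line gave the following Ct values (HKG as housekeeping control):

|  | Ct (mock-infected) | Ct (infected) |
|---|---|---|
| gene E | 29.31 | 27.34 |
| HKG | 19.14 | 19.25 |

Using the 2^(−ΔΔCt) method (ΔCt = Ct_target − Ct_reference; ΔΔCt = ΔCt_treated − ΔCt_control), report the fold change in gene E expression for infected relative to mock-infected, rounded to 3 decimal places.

ΔCt(mock-infected) = 29.310 − 19.140 = 10.170
ΔCt(infected) = 27.340 − 19.250 = 8.090
ΔΔCt = 8.090 − 10.170 = -2.080
Fold change = 2^(−(-2.080)) = 2^2.080 = 4.2281

4.228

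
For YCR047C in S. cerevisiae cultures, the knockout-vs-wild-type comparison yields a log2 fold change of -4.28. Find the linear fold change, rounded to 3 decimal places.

Fold change = 2^(-4.28) = 0.0515
That is, YCR047C drops to 5.1% of the wild-type level.

0.051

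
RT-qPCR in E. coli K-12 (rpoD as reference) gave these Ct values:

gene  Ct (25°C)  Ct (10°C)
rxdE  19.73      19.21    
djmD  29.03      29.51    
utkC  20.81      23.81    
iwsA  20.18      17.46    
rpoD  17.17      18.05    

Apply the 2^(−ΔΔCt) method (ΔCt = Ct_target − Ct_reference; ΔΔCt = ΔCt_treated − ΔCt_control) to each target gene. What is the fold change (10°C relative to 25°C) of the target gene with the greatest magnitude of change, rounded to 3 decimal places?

rxdE: ΔΔCt = (19.21−18.05) − (19.73−17.17) = 1.16 − 2.56 = -1.40; fold change = 2^1.40 = 2.639
djmD: ΔΔCt = (29.51−18.05) − (29.03−17.17) = 11.46 − 11.86 = -0.40; fold change = 2^0.40 = 1.320
utkC: ΔΔCt = (23.81−18.05) − (20.81−17.17) = 5.76 − 3.64 = 2.12; fold change = 2^-2.12 = 0.230
iwsA: ΔΔCt = (17.46−18.05) − (20.18−17.17) = -0.59 − 3.01 = -3.60; fold change = 2^3.60 = 12.126
iwsA has the largest |ΔΔCt| = 3.60.

12.126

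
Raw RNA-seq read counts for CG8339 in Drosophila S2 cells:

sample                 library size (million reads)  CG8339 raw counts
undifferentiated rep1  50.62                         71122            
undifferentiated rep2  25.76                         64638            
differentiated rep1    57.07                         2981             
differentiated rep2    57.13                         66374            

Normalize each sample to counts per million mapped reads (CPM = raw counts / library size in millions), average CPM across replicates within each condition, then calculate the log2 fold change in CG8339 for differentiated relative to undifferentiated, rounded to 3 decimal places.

CPM(undifferentiated rep1) = 71122 / 50.62 = 1405.0178
CPM(undifferentiated rep2) = 64638 / 25.76 = 2509.2391
CPM(differentiated rep1) = 2981 / 57.07 = 52.2341
CPM(differentiated rep2) = 66374 / 57.13 = 1161.8064
mean CPM(undifferentiated) = 1957.1285; mean CPM(differentiated) = 607.0203
Fold change = 607.0203 / 1957.1285 = 0.31016
log2(0.31016) = -1.6889

-1.689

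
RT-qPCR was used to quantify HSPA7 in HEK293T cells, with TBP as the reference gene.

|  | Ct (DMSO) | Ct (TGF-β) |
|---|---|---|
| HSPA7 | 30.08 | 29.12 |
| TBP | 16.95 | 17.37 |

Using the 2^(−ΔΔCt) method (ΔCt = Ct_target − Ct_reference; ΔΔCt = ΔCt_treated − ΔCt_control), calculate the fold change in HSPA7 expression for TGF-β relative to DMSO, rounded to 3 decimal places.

2.603

ΔCt(DMSO) = 30.080 − 16.950 = 13.130
ΔCt(TGF-β) = 29.120 − 17.370 = 11.750
ΔΔCt = 11.750 − 13.130 = -1.380
Fold change = 2^(−(-1.380)) = 2^1.380 = 2.6027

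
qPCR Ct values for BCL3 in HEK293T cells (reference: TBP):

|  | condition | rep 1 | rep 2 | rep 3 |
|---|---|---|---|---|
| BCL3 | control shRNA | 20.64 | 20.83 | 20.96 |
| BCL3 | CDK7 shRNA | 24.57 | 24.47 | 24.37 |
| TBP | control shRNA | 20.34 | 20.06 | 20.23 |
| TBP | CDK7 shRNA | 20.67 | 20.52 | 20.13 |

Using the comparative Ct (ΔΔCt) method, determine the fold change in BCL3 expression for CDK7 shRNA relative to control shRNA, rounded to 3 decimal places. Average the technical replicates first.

0.093

Mean Ct: BCL3 control shRNA 20.810; BCL3 CDK7 shRNA 24.470; TBP control shRNA 20.210; TBP CDK7 shRNA 20.440
ΔCt(control shRNA) = 20.810 − 20.210 = 0.600
ΔCt(CDK7 shRNA) = 24.470 − 20.440 = 4.030
ΔΔCt = 4.030 − 0.600 = 3.430
Fold change = 2^(−3.430) = 0.0928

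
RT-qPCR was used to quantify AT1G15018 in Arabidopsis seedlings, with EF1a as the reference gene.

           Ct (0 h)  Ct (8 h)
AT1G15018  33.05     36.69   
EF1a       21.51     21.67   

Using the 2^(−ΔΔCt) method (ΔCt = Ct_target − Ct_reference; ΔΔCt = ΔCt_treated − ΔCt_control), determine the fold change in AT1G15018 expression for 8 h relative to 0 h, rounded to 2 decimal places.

0.09

ΔCt(0 h) = 33.050 − 21.510 = 11.540
ΔCt(8 h) = 36.690 − 21.670 = 15.020
ΔΔCt = 15.020 − 11.540 = 3.480
Fold change = 2^(−3.480) = 0.090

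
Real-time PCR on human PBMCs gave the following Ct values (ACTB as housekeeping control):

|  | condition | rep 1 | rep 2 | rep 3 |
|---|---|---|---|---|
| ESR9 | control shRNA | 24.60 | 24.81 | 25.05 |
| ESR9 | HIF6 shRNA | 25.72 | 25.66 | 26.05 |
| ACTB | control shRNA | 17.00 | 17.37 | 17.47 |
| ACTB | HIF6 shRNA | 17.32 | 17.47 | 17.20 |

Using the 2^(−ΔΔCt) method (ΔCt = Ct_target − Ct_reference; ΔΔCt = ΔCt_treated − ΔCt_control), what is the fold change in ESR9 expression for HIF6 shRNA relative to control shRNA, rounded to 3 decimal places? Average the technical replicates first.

0.521

Mean Ct: ESR9 control shRNA 24.820; ESR9 HIF6 shRNA 25.810; ACTB control shRNA 17.280; ACTB HIF6 shRNA 17.330
ΔCt(control shRNA) = 24.820 − 17.280 = 7.540
ΔCt(HIF6 shRNA) = 25.810 − 17.330 = 8.480
ΔΔCt = 8.480 − 7.540 = 0.940
Fold change = 2^(−0.940) = 0.5212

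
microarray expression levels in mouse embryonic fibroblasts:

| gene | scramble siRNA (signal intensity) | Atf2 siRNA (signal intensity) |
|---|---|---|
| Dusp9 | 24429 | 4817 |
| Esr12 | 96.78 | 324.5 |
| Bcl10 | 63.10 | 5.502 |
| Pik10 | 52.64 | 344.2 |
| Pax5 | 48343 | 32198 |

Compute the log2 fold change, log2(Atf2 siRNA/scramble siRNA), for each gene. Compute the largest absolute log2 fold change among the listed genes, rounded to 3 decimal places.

log2(4817/24429) = -2.342  (Dusp9)
log2(324.5/96.78) = 1.745  (Esr12)
log2(5.502/63.10) = -3.520  (Bcl10)
log2(344.2/52.64) = 2.709  (Pik10)
log2(32198/48343) = -0.586  (Pax5)
The largest magnitude belongs to Bcl10.

3.520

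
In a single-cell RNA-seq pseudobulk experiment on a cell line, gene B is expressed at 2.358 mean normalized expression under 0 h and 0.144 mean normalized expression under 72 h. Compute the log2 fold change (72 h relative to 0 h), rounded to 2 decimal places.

Fold change = 0.144 / 2.358 = 0.0611
log2(0.0611) = -4.033

-4.03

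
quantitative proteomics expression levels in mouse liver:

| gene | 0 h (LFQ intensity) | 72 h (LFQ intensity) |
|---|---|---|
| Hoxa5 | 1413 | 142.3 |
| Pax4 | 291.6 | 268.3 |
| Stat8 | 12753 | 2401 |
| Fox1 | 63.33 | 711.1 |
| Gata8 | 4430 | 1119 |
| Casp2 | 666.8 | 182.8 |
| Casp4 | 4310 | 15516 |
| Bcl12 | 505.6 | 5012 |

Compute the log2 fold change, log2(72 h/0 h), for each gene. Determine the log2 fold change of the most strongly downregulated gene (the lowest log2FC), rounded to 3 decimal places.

log2(142.3/1413) = -3.312  (Hoxa5)
log2(268.3/291.6) = -0.120  (Pax4)
log2(2401/12753) = -2.409  (Stat8)
log2(711.1/63.33) = 3.489  (Fox1)
log2(1119/4430) = -1.985  (Gata8)
log2(182.8/666.8) = -1.867  (Casp2)
log2(15516/4310) = 1.848  (Casp4)
log2(5012/505.6) = 3.309  (Bcl12)
Hoxa5 is most strongly downregulated.

-3.312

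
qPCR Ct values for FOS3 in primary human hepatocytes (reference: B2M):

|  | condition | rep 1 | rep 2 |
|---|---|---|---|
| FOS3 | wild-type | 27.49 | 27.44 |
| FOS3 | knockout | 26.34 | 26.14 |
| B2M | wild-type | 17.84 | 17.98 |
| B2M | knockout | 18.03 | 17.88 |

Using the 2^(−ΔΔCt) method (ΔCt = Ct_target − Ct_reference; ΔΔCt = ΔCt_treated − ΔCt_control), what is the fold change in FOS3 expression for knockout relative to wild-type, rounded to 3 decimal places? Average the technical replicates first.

2.412

Mean Ct: FOS3 wild-type 27.465; FOS3 knockout 26.240; B2M wild-type 17.910; B2M knockout 17.955
ΔCt(wild-type) = 27.465 − 17.910 = 9.555
ΔCt(knockout) = 26.240 − 17.955 = 8.285
ΔΔCt = 8.285 − 9.555 = -1.270
Fold change = 2^(−(-1.270)) = 2^1.270 = 2.4116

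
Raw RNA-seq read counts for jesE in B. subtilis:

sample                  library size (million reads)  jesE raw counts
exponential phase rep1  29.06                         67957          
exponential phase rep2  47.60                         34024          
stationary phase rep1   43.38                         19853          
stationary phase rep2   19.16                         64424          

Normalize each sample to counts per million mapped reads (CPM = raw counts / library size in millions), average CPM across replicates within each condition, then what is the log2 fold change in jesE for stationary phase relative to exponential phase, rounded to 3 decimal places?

0.323

CPM(exponential phase rep1) = 67957 / 29.06 = 2338.5065
CPM(exponential phase rep2) = 34024 / 47.60 = 714.7899
CPM(stationary phase rep1) = 19853 / 43.38 = 457.6533
CPM(stationary phase rep2) = 64424 / 19.16 = 3362.4217
mean CPM(exponential phase) = 1526.6482; mean CPM(stationary phase) = 1910.0375
Fold change = 1910.0375 / 1526.6482 = 1.25113
log2(1.25113) = 0.3232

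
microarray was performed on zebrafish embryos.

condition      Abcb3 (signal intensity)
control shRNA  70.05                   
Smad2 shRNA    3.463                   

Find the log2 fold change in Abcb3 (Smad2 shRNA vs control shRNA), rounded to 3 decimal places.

-4.338

Fold change = 3.463 / 70.05 = 0.0494
log2(0.0494) = -4.3383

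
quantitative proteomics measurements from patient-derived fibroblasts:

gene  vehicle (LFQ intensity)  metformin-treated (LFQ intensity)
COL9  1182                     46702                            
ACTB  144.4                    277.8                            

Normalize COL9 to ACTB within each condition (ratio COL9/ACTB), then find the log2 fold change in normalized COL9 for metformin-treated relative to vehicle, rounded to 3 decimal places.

COL9/ACTB (vehicle) = 1182 / 144.4 = 8.1856
COL9/ACTB (metformin-treated) = 46702 / 277.8 = 168.11
Fold change = 168.11 / 8.1856 = 20.5378
log2(20.5378) = 4.3602

4.360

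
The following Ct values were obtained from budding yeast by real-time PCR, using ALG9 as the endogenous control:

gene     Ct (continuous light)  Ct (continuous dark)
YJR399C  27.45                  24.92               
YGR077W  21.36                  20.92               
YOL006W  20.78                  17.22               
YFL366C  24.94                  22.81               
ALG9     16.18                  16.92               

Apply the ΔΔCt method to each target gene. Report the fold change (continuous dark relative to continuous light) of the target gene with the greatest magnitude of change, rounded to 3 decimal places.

19.698

YJR399C: ΔΔCt = (24.92−16.92) − (27.45−16.18) = 8.00 − 11.27 = -3.27; fold change = 2^3.27 = 9.646
YGR077W: ΔΔCt = (20.92−16.92) − (21.36−16.18) = 4.00 − 5.18 = -1.18; fold change = 2^1.18 = 2.266
YOL006W: ΔΔCt = (17.22−16.92) − (20.78−16.18) = 0.30 − 4.60 = -4.30; fold change = 2^4.30 = 19.698
YFL366C: ΔΔCt = (22.81−16.92) − (24.94−16.18) = 5.89 − 8.76 = -2.87; fold change = 2^2.87 = 7.311
YOL006W has the largest |ΔΔCt| = 4.30.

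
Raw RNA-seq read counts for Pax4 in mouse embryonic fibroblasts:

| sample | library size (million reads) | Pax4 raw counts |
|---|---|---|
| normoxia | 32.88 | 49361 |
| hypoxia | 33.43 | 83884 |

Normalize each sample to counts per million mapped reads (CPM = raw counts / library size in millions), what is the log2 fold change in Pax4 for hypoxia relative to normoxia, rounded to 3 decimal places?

CPM(normoxia) = 49361 / 32.88 = 1501.2470
CPM(hypoxia) = 83884 / 33.43 = 2509.2432
Fold change = 2509.2432 / 1501.2470 = 1.67144
log2(1.67144) = 0.7411

0.741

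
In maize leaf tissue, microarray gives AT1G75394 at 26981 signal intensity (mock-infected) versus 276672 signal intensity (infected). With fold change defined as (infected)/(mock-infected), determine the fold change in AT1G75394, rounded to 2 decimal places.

Fold change = 276672 / 26981 = 10.254
AT1G75394 is upregulated.

10.25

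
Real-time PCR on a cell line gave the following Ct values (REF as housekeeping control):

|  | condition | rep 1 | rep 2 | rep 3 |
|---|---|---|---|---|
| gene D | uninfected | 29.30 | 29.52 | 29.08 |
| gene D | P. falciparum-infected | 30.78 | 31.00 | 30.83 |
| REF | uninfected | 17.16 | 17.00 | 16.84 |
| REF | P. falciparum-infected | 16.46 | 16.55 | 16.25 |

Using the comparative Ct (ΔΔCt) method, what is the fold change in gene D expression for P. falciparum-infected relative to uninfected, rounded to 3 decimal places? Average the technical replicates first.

Mean Ct: gene D uninfected 29.300; gene D P. falciparum-infected 30.870; REF uninfected 17.000; REF P. falciparum-infected 16.420
ΔCt(uninfected) = 29.300 − 17.000 = 12.300
ΔCt(P. falciparum-infected) = 30.870 − 16.420 = 14.450
ΔΔCt = 14.450 − 12.300 = 2.150
Fold change = 2^(−2.150) = 0.2253

0.225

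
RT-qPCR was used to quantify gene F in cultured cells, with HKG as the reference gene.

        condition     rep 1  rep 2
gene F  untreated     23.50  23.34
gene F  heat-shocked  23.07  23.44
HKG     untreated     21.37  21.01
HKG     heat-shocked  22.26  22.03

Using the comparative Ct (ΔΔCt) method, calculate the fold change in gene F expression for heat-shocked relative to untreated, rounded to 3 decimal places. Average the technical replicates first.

2.173

Mean Ct: gene F untreated 23.420; gene F heat-shocked 23.255; HKG untreated 21.190; HKG heat-shocked 22.145
ΔCt(untreated) = 23.420 − 21.190 = 2.230
ΔCt(heat-shocked) = 23.255 − 22.145 = 1.110
ΔΔCt = 1.110 − 2.230 = -1.120
Fold change = 2^(−(-1.120)) = 2^1.120 = 2.1735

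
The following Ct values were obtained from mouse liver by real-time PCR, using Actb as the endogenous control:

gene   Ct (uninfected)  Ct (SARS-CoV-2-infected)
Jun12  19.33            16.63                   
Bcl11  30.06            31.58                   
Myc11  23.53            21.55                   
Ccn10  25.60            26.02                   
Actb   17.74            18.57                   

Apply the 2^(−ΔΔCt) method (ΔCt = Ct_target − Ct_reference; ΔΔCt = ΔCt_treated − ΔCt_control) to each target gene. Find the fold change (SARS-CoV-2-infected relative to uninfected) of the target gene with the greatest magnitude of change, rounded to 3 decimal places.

Jun12: ΔΔCt = (16.63−18.57) − (19.33−17.74) = -1.94 − 1.59 = -3.53; fold change = 2^3.53 = 11.551
Bcl11: ΔΔCt = (31.58−18.57) − (30.06−17.74) = 13.01 − 12.32 = 0.69; fold change = 2^-0.69 = 0.620
Myc11: ΔΔCt = (21.55−18.57) − (23.53−17.74) = 2.98 − 5.79 = -2.81; fold change = 2^2.81 = 7.013
Ccn10: ΔΔCt = (26.02−18.57) − (25.60−17.74) = 7.45 − 7.86 = -0.41; fold change = 2^0.41 = 1.329
Jun12 has the largest |ΔΔCt| = 3.53.

11.551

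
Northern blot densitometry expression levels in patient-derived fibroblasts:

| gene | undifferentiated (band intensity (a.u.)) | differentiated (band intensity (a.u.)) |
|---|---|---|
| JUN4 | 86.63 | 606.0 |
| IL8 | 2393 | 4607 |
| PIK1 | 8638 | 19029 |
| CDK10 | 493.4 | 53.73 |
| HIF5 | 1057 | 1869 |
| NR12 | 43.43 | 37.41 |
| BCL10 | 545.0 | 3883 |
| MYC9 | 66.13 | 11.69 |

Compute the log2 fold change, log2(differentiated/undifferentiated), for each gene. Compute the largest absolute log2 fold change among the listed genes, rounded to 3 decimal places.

log2(606.0/86.63) = 2.806  (JUN4)
log2(4607/2393) = 0.945  (IL8)
log2(19029/8638) = 1.139  (PIK1)
log2(53.73/493.4) = -3.199  (CDK10)
log2(1869/1057) = 0.822  (HIF5)
log2(37.41/43.43) = -0.215  (NR12)
log2(3883/545.0) = 2.833  (BCL10)
log2(11.69/66.13) = -2.500  (MYC9)
The largest magnitude belongs to CDK10.

3.199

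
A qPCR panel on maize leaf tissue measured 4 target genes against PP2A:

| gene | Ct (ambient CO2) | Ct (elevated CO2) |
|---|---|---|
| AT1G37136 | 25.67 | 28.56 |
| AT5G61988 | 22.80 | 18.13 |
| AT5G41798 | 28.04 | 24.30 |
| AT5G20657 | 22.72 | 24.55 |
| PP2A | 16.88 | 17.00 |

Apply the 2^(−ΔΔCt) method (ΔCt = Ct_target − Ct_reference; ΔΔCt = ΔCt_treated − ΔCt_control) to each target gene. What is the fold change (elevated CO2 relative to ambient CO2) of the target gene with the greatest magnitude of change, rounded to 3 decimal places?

AT1G37136: ΔΔCt = (28.56−17.00) − (25.67−16.88) = 11.56 − 8.79 = 2.77; fold change = 2^-2.77 = 0.147
AT5G61988: ΔΔCt = (18.13−17.00) − (22.80−16.88) = 1.13 − 5.92 = -4.79; fold change = 2^4.79 = 27.665
AT5G41798: ΔΔCt = (24.30−17.00) − (28.04−16.88) = 7.30 − 11.16 = -3.86; fold change = 2^3.86 = 14.520
AT5G20657: ΔΔCt = (24.55−17.00) − (22.72−16.88) = 7.55 − 5.84 = 1.71; fold change = 2^-1.71 = 0.306
AT5G61988 has the largest |ΔΔCt| = 4.79.

27.665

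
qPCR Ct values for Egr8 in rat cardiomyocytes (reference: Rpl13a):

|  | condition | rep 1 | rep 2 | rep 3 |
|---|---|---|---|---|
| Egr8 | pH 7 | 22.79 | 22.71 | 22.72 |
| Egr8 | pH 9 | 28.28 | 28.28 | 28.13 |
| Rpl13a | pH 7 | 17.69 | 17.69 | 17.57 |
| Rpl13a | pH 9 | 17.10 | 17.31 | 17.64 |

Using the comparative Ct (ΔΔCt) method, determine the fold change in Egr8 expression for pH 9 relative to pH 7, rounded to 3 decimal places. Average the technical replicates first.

0.018

Mean Ct: Egr8 pH 7 22.740; Egr8 pH 9 28.230; Rpl13a pH 7 17.650; Rpl13a pH 9 17.350
ΔCt(pH 7) = 22.740 − 17.650 = 5.090
ΔCt(pH 9) = 28.230 − 17.350 = 10.880
ΔΔCt = 10.880 − 5.090 = 5.790
Fold change = 2^(−5.790) = 0.0181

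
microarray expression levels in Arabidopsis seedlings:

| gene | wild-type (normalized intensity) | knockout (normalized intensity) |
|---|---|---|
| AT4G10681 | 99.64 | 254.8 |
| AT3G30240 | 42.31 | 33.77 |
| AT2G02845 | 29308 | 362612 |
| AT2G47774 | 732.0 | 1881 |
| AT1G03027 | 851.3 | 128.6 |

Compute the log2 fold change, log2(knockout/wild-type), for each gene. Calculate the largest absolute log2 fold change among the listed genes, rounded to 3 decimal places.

log2(254.8/99.64) = 1.355  (AT4G10681)
log2(33.77/42.31) = -0.325  (AT3G30240)
log2(362612/29308) = 3.629  (AT2G02845)
log2(1881/732.0) = 1.362  (AT2G47774)
log2(128.6/851.3) = -2.727  (AT1G03027)
The largest magnitude belongs to AT2G02845.

3.629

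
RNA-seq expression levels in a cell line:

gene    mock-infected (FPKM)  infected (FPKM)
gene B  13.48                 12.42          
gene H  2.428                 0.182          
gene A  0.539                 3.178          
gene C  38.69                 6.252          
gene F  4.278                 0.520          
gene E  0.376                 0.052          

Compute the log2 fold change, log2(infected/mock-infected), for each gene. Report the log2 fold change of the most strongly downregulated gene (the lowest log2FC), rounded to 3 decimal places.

-3.738

log2(12.42/13.48) = -0.118  (gene B)
log2(0.182/2.428) = -3.738  (gene H)
log2(3.178/0.539) = 2.560  (gene A)
log2(6.252/38.69) = -2.630  (gene C)
log2(0.520/4.278) = -3.040  (gene F)
log2(0.052/0.376) = -2.854  (gene E)
gene H is most strongly downregulated.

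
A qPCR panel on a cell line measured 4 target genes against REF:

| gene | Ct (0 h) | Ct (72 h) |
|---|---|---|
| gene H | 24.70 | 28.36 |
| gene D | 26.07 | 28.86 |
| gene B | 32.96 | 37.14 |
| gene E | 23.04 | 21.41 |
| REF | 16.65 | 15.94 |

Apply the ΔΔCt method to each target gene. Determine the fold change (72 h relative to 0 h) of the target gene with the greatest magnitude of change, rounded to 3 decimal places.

gene H: ΔΔCt = (28.36−15.94) − (24.70−16.65) = 12.42 − 8.05 = 4.37; fold change = 2^-4.37 = 0.048
gene D: ΔΔCt = (28.86−15.94) − (26.07−16.65) = 12.92 − 9.42 = 3.50; fold change = 2^-3.50 = 0.088
gene B: ΔΔCt = (37.14−15.94) − (32.96−16.65) = 21.20 − 16.31 = 4.89; fold change = 2^-4.89 = 0.034
gene E: ΔΔCt = (21.41−15.94) − (23.04−16.65) = 5.47 − 6.39 = -0.92; fold change = 2^0.92 = 1.892
gene B has the largest |ΔΔCt| = 4.89.

0.034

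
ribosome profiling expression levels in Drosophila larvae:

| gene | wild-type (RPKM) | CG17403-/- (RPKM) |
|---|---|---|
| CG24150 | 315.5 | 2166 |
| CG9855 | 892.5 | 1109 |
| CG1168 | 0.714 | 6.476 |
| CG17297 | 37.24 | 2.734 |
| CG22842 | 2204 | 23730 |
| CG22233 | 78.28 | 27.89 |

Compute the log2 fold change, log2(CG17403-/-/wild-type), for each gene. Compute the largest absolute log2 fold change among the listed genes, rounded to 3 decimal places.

log2(2166/315.5) = 2.779  (CG24150)
log2(1109/892.5) = 0.313  (CG9855)
log2(6.476/0.714) = 3.181  (CG1168)
log2(2.734/37.24) = -3.768  (CG17297)
log2(23730/2204) = 3.429  (CG22842)
log2(27.89/78.28) = -1.489  (CG22233)
The largest magnitude belongs to CG17297.

3.768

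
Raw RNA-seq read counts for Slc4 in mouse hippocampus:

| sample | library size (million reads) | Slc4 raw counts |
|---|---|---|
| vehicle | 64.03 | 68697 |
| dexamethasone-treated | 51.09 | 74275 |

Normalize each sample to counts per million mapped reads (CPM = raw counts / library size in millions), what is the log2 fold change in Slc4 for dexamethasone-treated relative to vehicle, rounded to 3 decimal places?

CPM(vehicle) = 68697 / 64.03 = 1072.8877
CPM(dexamethasone-treated) = 74275 / 51.09 = 1453.8070
Fold change = 1453.8070 / 1072.8877 = 1.35504
log2(1.35504) = 0.4383

0.438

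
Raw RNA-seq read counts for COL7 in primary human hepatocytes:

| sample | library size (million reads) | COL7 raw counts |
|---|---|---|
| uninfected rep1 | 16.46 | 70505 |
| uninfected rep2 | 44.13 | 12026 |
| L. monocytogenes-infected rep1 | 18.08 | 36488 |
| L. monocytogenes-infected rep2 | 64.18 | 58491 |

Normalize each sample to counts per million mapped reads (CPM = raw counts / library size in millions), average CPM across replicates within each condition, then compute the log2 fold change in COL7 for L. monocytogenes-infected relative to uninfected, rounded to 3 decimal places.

-0.637

CPM(uninfected rep1) = 70505 / 16.46 = 4283.4143
CPM(uninfected rep2) = 12026 / 44.13 = 272.5130
CPM(L. monocytogenes-infected rep1) = 36488 / 18.08 = 2018.1416
CPM(L. monocytogenes-infected rep2) = 58491 / 64.18 = 911.3587
mean CPM(uninfected) = 2277.9637; mean CPM(L. monocytogenes-infected) = 1464.7501
Fold change = 1464.7501 / 2277.9637 = 0.64301
log2(0.64301) = -0.6371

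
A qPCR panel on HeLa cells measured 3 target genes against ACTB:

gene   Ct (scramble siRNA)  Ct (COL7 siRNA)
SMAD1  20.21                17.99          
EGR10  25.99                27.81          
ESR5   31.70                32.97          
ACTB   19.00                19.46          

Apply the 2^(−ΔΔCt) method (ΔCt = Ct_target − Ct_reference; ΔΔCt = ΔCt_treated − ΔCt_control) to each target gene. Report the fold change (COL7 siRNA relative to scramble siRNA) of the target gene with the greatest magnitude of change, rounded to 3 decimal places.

6.409

SMAD1: ΔΔCt = (17.99−19.46) − (20.21−19.00) = -1.47 − 1.21 = -2.68; fold change = 2^2.68 = 6.409
EGR10: ΔΔCt = (27.81−19.46) − (25.99−19.00) = 8.35 − 6.99 = 1.36; fold change = 2^-1.36 = 0.390
ESR5: ΔΔCt = (32.97−19.46) − (31.70−19.00) = 13.51 − 12.70 = 0.81; fold change = 2^-0.81 = 0.570
SMAD1 has the largest |ΔΔCt| = 2.68.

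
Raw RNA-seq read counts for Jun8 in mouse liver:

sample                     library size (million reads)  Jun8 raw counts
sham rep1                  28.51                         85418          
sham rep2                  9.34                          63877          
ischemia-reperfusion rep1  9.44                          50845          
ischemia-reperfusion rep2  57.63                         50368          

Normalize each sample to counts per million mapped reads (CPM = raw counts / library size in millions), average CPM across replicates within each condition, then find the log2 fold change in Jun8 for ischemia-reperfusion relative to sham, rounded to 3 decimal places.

-0.652

CPM(sham rep1) = 85418 / 28.51 = 2996.0716
CPM(sham rep2) = 63877 / 9.34 = 6839.0792
CPM(ischemia-reperfusion rep1) = 50845 / 9.44 = 5386.1229
CPM(ischemia-reperfusion rep2) = 50368 / 57.63 = 873.9892
mean CPM(sham) = 4917.5754; mean CPM(ischemia-reperfusion) = 3130.0561
Fold change = 3130.0561 / 4917.5754 = 0.63650
log2(0.63650) = -0.6518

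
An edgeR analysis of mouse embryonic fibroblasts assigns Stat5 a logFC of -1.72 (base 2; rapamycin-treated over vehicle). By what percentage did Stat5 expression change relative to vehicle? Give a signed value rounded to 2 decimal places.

-69.65%

Fold change = 2^(-1.72) = 0.3035
Percent change = (FC − 1) × 100% = (0.3035 − 1) × 100 = -69.65%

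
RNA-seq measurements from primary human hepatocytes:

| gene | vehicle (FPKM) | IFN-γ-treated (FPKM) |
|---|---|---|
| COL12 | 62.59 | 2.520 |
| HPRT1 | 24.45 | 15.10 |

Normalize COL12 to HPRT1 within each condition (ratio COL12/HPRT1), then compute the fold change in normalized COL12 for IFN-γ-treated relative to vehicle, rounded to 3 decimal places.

COL12/HPRT1 (vehicle) = 62.59 / 24.45 = 2.5599
COL12/HPRT1 (IFN-γ-treated) = 2.520 / 15.10 = 0.16689
Fold change = 0.16689 / 2.5599 = 0.0652

0.065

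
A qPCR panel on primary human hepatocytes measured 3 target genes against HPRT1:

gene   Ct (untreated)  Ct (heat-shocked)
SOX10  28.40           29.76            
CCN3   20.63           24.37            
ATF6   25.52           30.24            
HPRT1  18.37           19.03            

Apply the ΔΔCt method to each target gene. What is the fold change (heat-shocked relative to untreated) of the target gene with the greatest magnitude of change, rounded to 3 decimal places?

SOX10: ΔΔCt = (29.76−19.03) − (28.40−18.37) = 10.73 − 10.03 = 0.70; fold change = 2^-0.70 = 0.616
CCN3: ΔΔCt = (24.37−19.03) − (20.63−18.37) = 5.34 − 2.26 = 3.08; fold change = 2^-3.08 = 0.118
ATF6: ΔΔCt = (30.24−19.03) − (25.52−18.37) = 11.21 − 7.15 = 4.06; fold change = 2^-4.06 = 0.060
ATF6 has the largest |ΔΔCt| = 4.06.

0.060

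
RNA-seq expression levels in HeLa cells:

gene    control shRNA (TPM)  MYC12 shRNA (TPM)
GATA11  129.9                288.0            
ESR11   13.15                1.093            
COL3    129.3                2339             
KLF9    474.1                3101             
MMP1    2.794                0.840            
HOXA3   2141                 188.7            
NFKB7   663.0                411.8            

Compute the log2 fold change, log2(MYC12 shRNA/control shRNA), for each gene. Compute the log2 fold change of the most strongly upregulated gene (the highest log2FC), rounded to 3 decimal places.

log2(288.0/129.9) = 1.149  (GATA11)
log2(1.093/13.15) = -3.589  (ESR11)
log2(2339/129.3) = 4.177  (COL3)
log2(3101/474.1) = 2.709  (KLF9)
log2(0.840/2.794) = -1.734  (MMP1)
log2(188.7/2141) = -3.504  (HOXA3)
log2(411.8/663.0) = -0.687  (NFKB7)
COL3 is most strongly upregulated.

4.177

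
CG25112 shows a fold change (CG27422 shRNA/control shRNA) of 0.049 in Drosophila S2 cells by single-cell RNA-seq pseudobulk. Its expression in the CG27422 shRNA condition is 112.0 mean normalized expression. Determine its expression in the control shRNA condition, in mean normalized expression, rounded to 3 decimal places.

2285.714

control shRNA expression = 112.0 / 0.049 = 2285.714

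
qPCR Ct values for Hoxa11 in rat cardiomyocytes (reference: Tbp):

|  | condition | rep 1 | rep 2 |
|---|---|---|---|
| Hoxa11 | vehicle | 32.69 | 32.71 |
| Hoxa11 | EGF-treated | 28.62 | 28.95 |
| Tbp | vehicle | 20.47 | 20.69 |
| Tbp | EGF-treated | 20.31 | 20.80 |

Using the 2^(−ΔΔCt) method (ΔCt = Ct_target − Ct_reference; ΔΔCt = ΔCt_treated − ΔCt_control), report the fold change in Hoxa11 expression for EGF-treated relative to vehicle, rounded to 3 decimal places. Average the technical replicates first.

14.825

Mean Ct: Hoxa11 vehicle 32.700; Hoxa11 EGF-treated 28.785; Tbp vehicle 20.580; Tbp EGF-treated 20.555
ΔCt(vehicle) = 32.700 − 20.580 = 12.120
ΔCt(EGF-treated) = 28.785 − 20.555 = 8.230
ΔΔCt = 8.230 − 12.120 = -3.890
Fold change = 2^(−(-3.890)) = 2^3.890 = 14.8254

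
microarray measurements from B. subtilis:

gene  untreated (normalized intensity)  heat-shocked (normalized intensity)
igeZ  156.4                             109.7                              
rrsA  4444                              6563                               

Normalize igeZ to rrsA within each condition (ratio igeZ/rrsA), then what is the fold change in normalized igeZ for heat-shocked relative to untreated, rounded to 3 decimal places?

0.475

igeZ/rrsA (untreated) = 156.4 / 4444 = 0.035194
igeZ/rrsA (heat-shocked) = 109.7 / 6563 = 0.016715
Fold change = 0.016715 / 0.035194 = 0.4749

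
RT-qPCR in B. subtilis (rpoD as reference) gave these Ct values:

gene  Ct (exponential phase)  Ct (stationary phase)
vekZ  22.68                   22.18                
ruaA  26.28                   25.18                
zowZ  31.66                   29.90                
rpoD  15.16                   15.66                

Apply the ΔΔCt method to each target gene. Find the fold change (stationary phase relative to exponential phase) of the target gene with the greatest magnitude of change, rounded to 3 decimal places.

4.790

vekZ: ΔΔCt = (22.18−15.66) − (22.68−15.16) = 6.52 − 7.52 = -1.00; fold change = 2^1.00 = 2.000
ruaA: ΔΔCt = (25.18−15.66) − (26.28−15.16) = 9.52 − 11.12 = -1.60; fold change = 2^1.60 = 3.031
zowZ: ΔΔCt = (29.90−15.66) − (31.66−15.16) = 14.24 − 16.50 = -2.26; fold change = 2^2.26 = 4.790
zowZ has the largest |ΔΔCt| = 2.26.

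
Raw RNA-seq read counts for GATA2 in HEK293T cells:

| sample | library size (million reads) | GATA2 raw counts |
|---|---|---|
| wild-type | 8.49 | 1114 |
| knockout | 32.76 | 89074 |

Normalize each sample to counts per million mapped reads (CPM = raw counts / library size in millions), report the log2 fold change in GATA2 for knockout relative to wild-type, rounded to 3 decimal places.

CPM(wild-type) = 1114 / 8.49 = 131.2132
CPM(knockout) = 89074 / 32.76 = 2718.9866
Fold change = 2718.9866 / 131.2132 = 20.72190
log2(20.72190) = 4.3731

4.373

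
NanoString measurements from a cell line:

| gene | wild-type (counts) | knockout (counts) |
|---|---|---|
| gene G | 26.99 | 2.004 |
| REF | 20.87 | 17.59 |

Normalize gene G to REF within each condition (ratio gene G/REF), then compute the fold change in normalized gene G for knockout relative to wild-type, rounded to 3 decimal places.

0.088

gene G/REF (wild-type) = 26.99 / 20.87 = 1.2932
gene G/REF (knockout) = 2.004 / 17.59 = 0.11393
Fold change = 0.11393 / 1.2932 = 0.0881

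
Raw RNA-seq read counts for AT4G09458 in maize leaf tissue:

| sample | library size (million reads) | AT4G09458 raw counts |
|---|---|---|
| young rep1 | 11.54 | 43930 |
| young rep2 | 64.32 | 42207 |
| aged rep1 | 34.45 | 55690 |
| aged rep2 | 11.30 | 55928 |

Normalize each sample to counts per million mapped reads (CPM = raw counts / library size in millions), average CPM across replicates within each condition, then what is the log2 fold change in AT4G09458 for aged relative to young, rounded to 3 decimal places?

0.557

CPM(young rep1) = 43930 / 11.54 = 3806.7591
CPM(young rep2) = 42207 / 64.32 = 656.2034
CPM(aged rep1) = 55690 / 34.45 = 1616.5457
CPM(aged rep2) = 55928 / 11.30 = 4949.3805
mean CPM(young) = 2231.4812; mean CPM(aged) = 3282.9631
Fold change = 3282.9631 / 2231.4812 = 1.47120
log2(1.47120) = 0.5570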